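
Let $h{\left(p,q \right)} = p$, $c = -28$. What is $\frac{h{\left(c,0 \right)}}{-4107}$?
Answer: $\frac{28}{4107} \approx 0.0068176$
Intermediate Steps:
$\frac{h{\left(c,0 \right)}}{-4107} = - \frac{28}{-4107} = \left(-28\right) \left(- \frac{1}{4107}\right) = \frac{28}{4107}$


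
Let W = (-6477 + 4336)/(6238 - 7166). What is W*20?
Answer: 10705/232 ≈ 46.142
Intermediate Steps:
W = 2141/928 (W = -2141/(-928) = -2141*(-1/928) = 2141/928 ≈ 2.3071)
W*20 = (2141/928)*20 = 10705/232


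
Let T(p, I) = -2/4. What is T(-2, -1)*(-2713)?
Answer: 2713/2 ≈ 1356.5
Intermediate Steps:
T(p, I) = -½ (T(p, I) = -2*¼ = -½)
T(-2, -1)*(-2713) = -½*(-2713) = 2713/2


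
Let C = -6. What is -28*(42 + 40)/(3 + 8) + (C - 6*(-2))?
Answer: -2230/11 ≈ -202.73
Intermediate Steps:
-28*(42 + 40)/(3 + 8) + (C - 6*(-2)) = -28*(42 + 40)/(3 + 8) + (-6 - 6*(-2)) = -2296/11 + (-6 + 12) = -2296/11 + 6 = -2230/11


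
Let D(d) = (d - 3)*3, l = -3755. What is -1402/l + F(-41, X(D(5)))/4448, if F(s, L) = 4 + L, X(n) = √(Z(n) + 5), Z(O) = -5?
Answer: 1562779/4175560 ≈ 0.37427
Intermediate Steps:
D(d) = -9 + 3*d (D(d) = (-3 + d)*3 = -9 + 3*d)
X(n) = 0 (X(n) = √(-5 + 5) = √0 = 0)
-1402/l + F(-41, X(D(5)))/4448 = -1402/(-3755) + (4 + 0)/4448 = -1402*(-1/3755) + 4*(1/4448) = 1402/3755 + 1/1112 = 1562779/4175560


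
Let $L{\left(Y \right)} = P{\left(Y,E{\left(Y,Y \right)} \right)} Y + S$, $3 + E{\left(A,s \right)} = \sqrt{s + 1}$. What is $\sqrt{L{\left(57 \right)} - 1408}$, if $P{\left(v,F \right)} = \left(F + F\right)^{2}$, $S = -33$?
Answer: $\sqrt{13835 - 1368 \sqrt{58}} \approx 58.452$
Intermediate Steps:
$E{\left(A,s \right)} = -3 + \sqrt{1 + s}$ ($E{\left(A,s \right)} = -3 + \sqrt{s + 1} = -3 + \sqrt{1 + s}$)
$P{\left(v,F \right)} = 4 F^{2}$ ($P{\left(v,F \right)} = \left(2 F\right)^{2} = 4 F^{2}$)
$L{\left(Y \right)} = -33 + 4 Y \left(-3 + \sqrt{1 + Y}\right)^{2}$ ($L{\left(Y \right)} = 4 \left(-3 + \sqrt{1 + Y}\right)^{2} Y - 33 = 4 Y \left(-3 + \sqrt{1 + Y}\right)^{2} - 33 = -33 + 4 Y \left(-3 + \sqrt{1 + Y}\right)^{2}$)
$\sqrt{L{\left(57 \right)} - 1408} = \sqrt{\left(-33 + 4 \cdot 57 \left(-3 + \sqrt{1 + 57}\right)^{2}\right) - 1408} = \sqrt{\left(-33 + 4 \cdot 57 \left(-3 + \sqrt{58}\right)^{2}\right) - 1408} = \sqrt{\left(-33 + 228 \left(-3 + \sqrt{58}\right)^{2}\right) - 1408} = \sqrt{-1441 + 228 \left(-3 + \sqrt{58}\right)^{2}}$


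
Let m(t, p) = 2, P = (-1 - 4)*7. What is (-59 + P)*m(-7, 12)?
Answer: -188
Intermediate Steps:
P = -35 (P = -5*7 = -35)
(-59 + P)*m(-7, 12) = (-59 - 35)*2 = -94*2 = -188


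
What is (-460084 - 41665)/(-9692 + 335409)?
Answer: -501749/325717 ≈ -1.5404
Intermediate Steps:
(-460084 - 41665)/(-9692 + 335409) = -501749/325717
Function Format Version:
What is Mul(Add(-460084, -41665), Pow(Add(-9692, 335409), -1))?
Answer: Rational(-501749, 325717) ≈ -1.5404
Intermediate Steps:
Mul(Add(-460084, -41665), Pow(Add(-9692, 335409), -1)) = Mul(-501749, Pow(325717, -1)) = Mul(-501749, Rational(1, 325717)) = Rational(-501749, 325717)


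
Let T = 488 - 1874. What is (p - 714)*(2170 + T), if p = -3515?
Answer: -3315536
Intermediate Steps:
T = -1386
(p - 714)*(2170 + T) = (-3515 - 714)*(2170 - 1386) = -4229*784 = -3315536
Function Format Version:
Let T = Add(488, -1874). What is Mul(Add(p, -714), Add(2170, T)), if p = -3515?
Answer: -3315536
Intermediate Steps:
T = -1386
Mul(Add(p, -714), Add(2170, T)) = Mul(Add(-3515, -714), Add(2170, -1386)) = Mul(-4229, 784) = -3315536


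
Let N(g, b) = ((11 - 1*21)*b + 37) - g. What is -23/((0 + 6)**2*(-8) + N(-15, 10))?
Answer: 23/336 ≈ 0.068452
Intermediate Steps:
N(g, b) = 37 - g - 10*b (N(g, b) = ((11 - 21)*b + 37) - g = (-10*b + 37) - g = (37 - 10*b) - g = 37 - g - 10*b)
-23/((0 + 6)**2*(-8) + N(-15, 10)) = -23/((0 + 6)**2*(-8) + (37 - 1*(-15) - 10*10)) = -23/(6**2*(-8) + (37 + 15 - 100)) = -23/(36*(-8) - 48) = -23/(-288 - 48) = -23/(-336) = -23*(-1/336) = 23/336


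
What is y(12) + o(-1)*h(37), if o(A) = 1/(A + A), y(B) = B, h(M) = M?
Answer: -13/2 ≈ -6.5000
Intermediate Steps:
o(A) = 1/(2*A)
y(12) + o(-1)*h(37) = 12 + ((½)/(-1))*37 = 12 + ((½)*(-1))*37 = 12 - ½*37 = 12 - 37/2 = -13/2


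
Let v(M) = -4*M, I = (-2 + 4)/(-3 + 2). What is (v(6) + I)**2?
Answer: 676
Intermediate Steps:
I = -2 (I = 2/(-1) = 2*(-1) = -2)
(v(6) + I)**2 = (-4*6 - 2)**2 = (-24 - 2)**2 = (-26)**2 = 676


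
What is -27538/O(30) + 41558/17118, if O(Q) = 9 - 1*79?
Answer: 16939448/42795 ≈ 395.83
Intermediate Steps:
O(Q) = -70 (O(Q) = 9 - 79 = -70)
-27538/O(30) + 41558/17118 = -27538/(-70) + 41558/17118 = -27538*(-1/70) + 41558*(1/17118) = 1967/5 + 20779/8559 = 16939448/42795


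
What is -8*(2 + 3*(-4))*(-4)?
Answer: -320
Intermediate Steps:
-8*(2 + 3*(-4))*(-4) = -8*(2 - 12)*(-4) = -8*(-10)*(-4) = 80*(-4) = -320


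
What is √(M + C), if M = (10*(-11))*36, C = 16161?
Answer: 7*√249 ≈ 110.46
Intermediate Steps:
M = -3960 (M = -110*36 = -3960)
√(M + C) = √(-3960 + 16161) = √12201 = 7*√249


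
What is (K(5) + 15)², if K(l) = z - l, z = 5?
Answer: 225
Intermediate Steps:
K(l) = 5 - l
(K(5) + 15)² = ((5 - 1*5) + 15)² = ((5 - 5) + 15)² = (0 + 15)² = 15² = 225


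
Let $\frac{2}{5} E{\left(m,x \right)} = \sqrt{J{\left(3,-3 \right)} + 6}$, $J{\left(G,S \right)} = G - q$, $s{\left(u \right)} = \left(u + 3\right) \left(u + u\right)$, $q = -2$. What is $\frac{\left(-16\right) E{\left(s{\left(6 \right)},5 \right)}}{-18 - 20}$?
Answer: $\frac{20 \sqrt{11}}{19} \approx 3.4912$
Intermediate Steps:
$s{\left(u \right)} = 2 u \left(3 + u\right)$ ($s{\left(u \right)} = \left(3 + u\right) 2 u = 2 u \left(3 + u\right)$)
$J{\left(G,S \right)} = 2 + G$ ($J{\left(G,S \right)} = G - -2 = G + 2 = 2 + G$)
$E{\left(m,x \right)} = \frac{5 \sqrt{11}}{2}$ ($E{\left(m,x \right)} = \frac{5 \sqrt{\left(2 + 3\right) + 6}}{2} = \frac{5 \sqrt{5 + 6}}{2} = \frac{5 \sqrt{11}}{2}$)
$\frac{\left(-16\right) E{\left(s{\left(6 \right)},5 \right)}}{-18 - 20} = \frac{\left(-16\right) \frac{5 \sqrt{11}}{2}}{-18 - 20} = \frac{\left(-40\right) \sqrt{11}}{-38} = - 40 \sqrt{11} \left(- \frac{1}{38}\right) = \frac{20 \sqrt{11}}{19}$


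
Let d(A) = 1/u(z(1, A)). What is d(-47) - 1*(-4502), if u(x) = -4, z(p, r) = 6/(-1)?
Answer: 18007/4 ≈ 4501.8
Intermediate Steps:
z(p, r) = -6 (z(p, r) = 6*(-1) = -6)
d(A) = -¼ (d(A) = 1/(-4) = -¼)
d(-47) - 1*(-4502) = -¼ - 1*(-4502) = -¼ + 4502 = 18007/4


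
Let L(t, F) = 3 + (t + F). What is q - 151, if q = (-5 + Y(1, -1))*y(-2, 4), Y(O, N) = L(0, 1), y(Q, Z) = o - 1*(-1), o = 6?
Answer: -158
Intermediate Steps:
y(Q, Z) = 7 (y(Q, Z) = 6 - 1*(-1) = 6 + 1 = 7)
L(t, F) = 3 + F + t (L(t, F) = 3 + (F + t) = 3 + F + t)
Y(O, N) = 4 (Y(O, N) = 3 + 1 + 0 = 4)
q = -7 (q = (-5 + 4)*7 = -1*7 = -7)
q - 151 = -7 - 151 = -158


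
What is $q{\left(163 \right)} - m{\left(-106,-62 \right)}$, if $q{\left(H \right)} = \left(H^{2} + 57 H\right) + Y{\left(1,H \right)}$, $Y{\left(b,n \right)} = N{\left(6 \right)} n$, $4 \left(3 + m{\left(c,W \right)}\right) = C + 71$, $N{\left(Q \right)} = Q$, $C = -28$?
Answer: $\frac{147321}{4} \approx 36830.0$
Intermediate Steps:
$m{\left(c,W \right)} = \frac{31}{4}$ ($m{\left(c,W \right)} = -3 + \frac{-28 + 71}{4} = -3 + \frac{1}{4} \cdot 43 = -3 + \frac{43}{4} = \frac{31}{4}$)
$Y{\left(b,n \right)} = 6 n$
$q{\left(H \right)} = H^{2} + 63 H$ ($q{\left(H \right)} = \left(H^{2} + 57 H\right) + 6 H = H^{2} + 63 H$)
$q{\left(163 \right)} - m{\left(-106,-62 \right)} = 163 \left(63 + 163\right) - \frac{31}{4} = 163 \cdot 226 - \frac{31}{4} = 36838 - \frac{31}{4} = \frac{147321}{4}$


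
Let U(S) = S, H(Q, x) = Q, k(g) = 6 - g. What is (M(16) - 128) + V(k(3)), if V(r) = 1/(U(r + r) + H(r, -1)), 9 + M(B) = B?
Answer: -1088/9 ≈ -120.89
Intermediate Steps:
M(B) = -9 + B
V(r) = 1/(3*r) (V(r) = 1/((r + r) + r) = 1/(2*r + r) = 1/(3*r))
(M(16) - 128) + V(k(3)) = ((-9 + 16) - 128) + 1/(3*(6 - 1*3)) = (7 - 128) + 1/(3*(6 - 3)) = -121 + (1/3)/3 = -121 + (1/3)*(1/3) = -121 + 1/9 = -1088/9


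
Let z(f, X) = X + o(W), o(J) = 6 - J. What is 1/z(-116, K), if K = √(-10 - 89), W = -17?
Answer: 23/628 - 3*I*√11/628 ≈ 0.036624 - 0.015844*I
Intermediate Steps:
K = 3*I*√11 (K = √(-99) = 3*I*√11 ≈ 9.9499*I)
z(f, X) = 23 + X (z(f, X) = X + (6 - 1*(-17)) = X + (6 + 17) = X + 23 = 23 + X)
1/z(-116, K) = 1/(23 + 3*I*√11)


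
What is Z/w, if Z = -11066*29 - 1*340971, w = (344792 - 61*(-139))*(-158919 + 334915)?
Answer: -661885/62174282916 ≈ -1.0646e-5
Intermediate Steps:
w = 62174282916 (w = (344792 + 8479)*175996 = 353271*175996 = 62174282916)
Z = -661885 (Z = -320914 - 340971 = -661885)
Z/w = -661885/62174282916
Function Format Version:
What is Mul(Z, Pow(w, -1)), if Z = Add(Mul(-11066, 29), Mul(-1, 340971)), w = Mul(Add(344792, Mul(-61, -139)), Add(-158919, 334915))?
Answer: Rational(-661885, 62174282916) ≈ -1.0646e-5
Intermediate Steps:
w = 62174282916 (w = Mul(Add(344792, 8479), 175996) = Mul(353271, 175996) = 62174282916)
Z = -661885 (Z = Add(-320914, -340971) = -661885)
Mul(Z, Pow(w, -1)) = Mul(-661885, Pow(62174282916, -1)) = Mul(-661885, Rational(1, 62174282916)) = Rational(-661885, 62174282916)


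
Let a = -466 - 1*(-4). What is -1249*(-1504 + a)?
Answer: 2455534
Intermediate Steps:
a = -462 (a = -466 + 4 = -462)
-1249*(-1504 + a) = -1249*(-1504 - 462) = -1249*(-1966) = 2455534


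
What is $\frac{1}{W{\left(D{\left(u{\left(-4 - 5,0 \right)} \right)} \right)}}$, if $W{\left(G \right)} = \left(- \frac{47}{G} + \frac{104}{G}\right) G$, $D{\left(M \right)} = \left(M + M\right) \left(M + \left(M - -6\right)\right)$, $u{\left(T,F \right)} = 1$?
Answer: $\frac{1}{57} \approx 0.017544$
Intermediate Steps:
$D{\left(M \right)} = 2 M \left(6 + 2 M\right)$ ($D{\left(M \right)} = 2 M \left(M + \left(M + 6\right)\right) = 2 M \left(M + \left(6 + M\right)\right) = 2 M \left(6 + 2 M\right)$)
$W{\left(G \right)} = 57$ ($W{\left(G \right)} = \frac{57}{G} G = 57$)
$\frac{1}{W{\left(D{\left(u{\left(-4 - 5,0 \right)} \right)} \right)}} = \frac{1}{57}$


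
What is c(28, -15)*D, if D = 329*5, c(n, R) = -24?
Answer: -39480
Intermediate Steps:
D = 1645
c(28, -15)*D = -24*1645 = -39480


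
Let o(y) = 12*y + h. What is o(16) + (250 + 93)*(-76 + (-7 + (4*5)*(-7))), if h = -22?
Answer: -76319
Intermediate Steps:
o(y) = -22 + 12*y (o(y) = 12*y - 22 = -22 + 12*y)
o(16) + (250 + 93)*(-76 + (-7 + (4*5)*(-7))) = (-22 + 12*16) + (250 + 93)*(-76 + (-7 + (4*5)*(-7))) = (-22 + 192) + 343*(-76 + (-7 + 20*(-7))) = 170 + 343*(-76 + (-7 - 140)) = 170 + 343*(-76 - 147) = 170 + 343*(-223) = 170 - 76489 = -76319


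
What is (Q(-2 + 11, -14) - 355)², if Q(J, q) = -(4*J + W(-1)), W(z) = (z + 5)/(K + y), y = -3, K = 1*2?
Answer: 149769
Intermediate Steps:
K = 2
W(z) = -5 - z (W(z) = (z + 5)/(2 - 3) = (5 + z)/(-1) = (5 + z)*(-1) = -5 - z)
Q(J, q) = 4 - 4*J (Q(J, q) = -(4*J + (-5 - 1*(-1))) = -(4*J + (-5 + 1)) = -(4*J - 4) = -(-4 + 4*J) = 4 - 4*J)
(Q(-2 + 11, -14) - 355)² = ((4 - 4*(-2 + 11)) - 355)² = ((4 - 4*9) - 355)² = ((4 - 36) - 355)² = (-32 - 355)² = (-387)² = 149769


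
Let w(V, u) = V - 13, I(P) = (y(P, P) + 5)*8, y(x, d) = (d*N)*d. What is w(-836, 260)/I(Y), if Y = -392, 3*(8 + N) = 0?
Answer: 283/3278152 ≈ 8.6329e-5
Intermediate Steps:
N = -8 (N = -8 + (⅓)*0 = -8 + 0 = -8)
y(x, d) = -8*d² (y(x, d) = (d*(-8))*d = (-8*d)*d = -8*d²)
I(P) = 40 - 64*P² (I(P) = (-8*P² + 5)*8 = (5 - 8*P²)*8 = 40 - 64*P²)
w(V, u) = -13 + V
w(-836, 260)/I(Y) = (-13 - 836)/(40 - 64*(-392)²) = -849/(40 - 64*153664) = -849/(40 - 9834496) = -849/(-9834456) = -849*(-1/9834456) = 283/3278152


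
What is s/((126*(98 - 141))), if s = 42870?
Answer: -7145/903 ≈ -7.9125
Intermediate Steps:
s/((126*(98 - 141))) = 42870/((126*(98 - 141))) = 42870/((126*(-43))) = 42870/(-5418) = 42870*(-1/5418) = -7145/903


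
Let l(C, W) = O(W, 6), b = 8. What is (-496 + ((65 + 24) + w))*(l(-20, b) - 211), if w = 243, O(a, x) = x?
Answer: 33620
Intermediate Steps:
l(C, W) = 6
(-496 + ((65 + 24) + w))*(l(-20, b) - 211) = (-496 + ((65 + 24) + 243))*(6 - 211) = (-496 + (89 + 243))*(-205) = (-496 + 332)*(-205) = -164*(-205) = 33620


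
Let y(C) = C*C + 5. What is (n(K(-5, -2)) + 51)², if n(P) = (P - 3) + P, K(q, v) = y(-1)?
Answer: 3600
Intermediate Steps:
y(C) = 5 + C² (y(C) = C² + 5 = 5 + C²)
K(q, v) = 6 (K(q, v) = 5 + (-1)² = 5 + 1 = 6)
n(P) = -3 + 2*P (n(P) = (-3 + P) + P = -3 + 2*P)
(n(K(-5, -2)) + 51)² = ((-3 + 2*6) + 51)² = ((-3 + 12) + 51)² = (9 + 51)² = 60² = 3600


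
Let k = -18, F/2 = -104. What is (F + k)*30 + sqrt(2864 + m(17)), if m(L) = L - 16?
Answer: -6780 + sqrt(2865) ≈ -6726.5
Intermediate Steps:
F = -208 (F = 2*(-104) = -208)
m(L) = -16 + L
(F + k)*30 + sqrt(2864 + m(17)) = (-208 - 18)*30 + sqrt(2864 + (-16 + 17)) = -226*30 + sqrt(2864 + 1) = -6780 + sqrt(2865)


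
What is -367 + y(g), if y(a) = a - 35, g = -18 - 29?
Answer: -449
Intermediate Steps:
g = -47
y(a) = -35 + a
-367 + y(g) = -367 + (-35 - 47) = -367 - 82 = -449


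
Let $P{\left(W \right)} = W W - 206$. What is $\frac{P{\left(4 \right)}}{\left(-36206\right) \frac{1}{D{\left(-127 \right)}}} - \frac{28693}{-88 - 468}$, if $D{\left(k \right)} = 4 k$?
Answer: $\frac{492596819}{10065268} \approx 48.94$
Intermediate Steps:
$P{\left(W \right)} = -206 + W^{2}$ ($P{\left(W \right)} = W^{2} - 206 = -206 + W^{2}$)
$\frac{P{\left(4 \right)}}{\left(-36206\right) \frac{1}{D{\left(-127 \right)}}} - \frac{28693}{-88 - 468} = \frac{-206 + 4^{2}}{\left(-36206\right) \frac{1}{4 \left(-127\right)}} - \frac{28693}{-88 - 468} = \frac{-206 + 16}{\left(-36206\right) \frac{1}{-508}} - \frac{28693}{-88 - 468} = - \frac{190}{\left(-36206\right) \left(- \frac{1}{508}\right)} - \frac{28693}{-556} = - \frac{190}{\frac{18103}{254}} - - \frac{28693}{556} = \left(-190\right) \frac{254}{18103} + \frac{28693}{556} = - \frac{48260}{18103} + \frac{28693}{556} = \frac{492596819}{10065268}$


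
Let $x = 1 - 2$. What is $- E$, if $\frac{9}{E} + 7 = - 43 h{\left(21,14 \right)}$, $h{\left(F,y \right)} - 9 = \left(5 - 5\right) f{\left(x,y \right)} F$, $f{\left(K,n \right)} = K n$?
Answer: $\frac{9}{394} \approx 0.022843$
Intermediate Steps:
$x = -1$ ($x = 1 - 2 = -1$)
$h{\left(F,y \right)} = 9$ ($h{\left(F,y \right)} = 9 + \left(5 - 5\right) \left(- y\right) F = 9 + 0 \left(- y\right) F = 9 + 0 F = 9 + 0 = 9$)
$E = - \frac{9}{394}$ ($E = \frac{9}{-7 - 387} = \frac{9}{-394} = 9 \left(- \frac{1}{394}\right) = - \frac{9}{394} \approx -0.022843$)
$- E = \left(-1\right) \left(- \frac{9}{394}\right) = \frac{9}{394}$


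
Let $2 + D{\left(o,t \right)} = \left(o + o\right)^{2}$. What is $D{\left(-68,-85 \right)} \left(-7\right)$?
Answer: $-129458$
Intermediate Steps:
$D{\left(o,t \right)} = -2 + 4 o^{2}$ ($D{\left(o,t \right)} = -2 + \left(o + o\right)^{2} = -2 + \left(2 o\right)^{2} = -2 + 4 o^{2}$)
$D{\left(-68,-85 \right)} \left(-7\right) = \left(-2 + 4 \left(-68\right)^{2}\right) \left(-7\right) = \left(-2 + 4 \cdot 4624\right) \left(-7\right) = \left(-2 + 18496\right) \left(-7\right) = 18494 \left(-7\right) = -129458$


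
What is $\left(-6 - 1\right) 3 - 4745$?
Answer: $-4766$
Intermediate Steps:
$\left(-6 - 1\right) 3 - 4745 = \left(-7\right) 3 - 4745 = -21 - 4745 = -4766$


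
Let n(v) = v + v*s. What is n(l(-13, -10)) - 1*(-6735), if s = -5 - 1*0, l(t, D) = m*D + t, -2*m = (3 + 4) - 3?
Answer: 6707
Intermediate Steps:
m = -2 (m = -((3 + 4) - 3)/2 = -(7 - 3)/2 = -½*4 = -2)
l(t, D) = t - 2*D (l(t, D) = -2*D + t = t - 2*D)
s = -5 (s = -5 + 0 = -5)
n(v) = -4*v (n(v) = v + v*(-5) = v - 5*v = -4*v)
n(l(-13, -10)) - 1*(-6735) = -4*(-13 - 2*(-10)) - 1*(-6735) = -4*(-13 + 20) + 6735 = -4*7 + 6735 = -28 + 6735 = 6707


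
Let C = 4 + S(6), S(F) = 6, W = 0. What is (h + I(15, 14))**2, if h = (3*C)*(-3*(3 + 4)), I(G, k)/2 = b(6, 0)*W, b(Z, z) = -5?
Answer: 396900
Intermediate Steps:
C = 10 (C = 4 + 6 = 10)
I(G, k) = 0 (I(G, k) = 2*(-5*0) = 2*0 = 0)
h = -630 (h = (3*10)*(-3*(3 + 4)) = 30*(-3*7) = 30*(-21) = -630)
(h + I(15, 14))**2 = (-630 + 0)**2 = (-630)**2 = 396900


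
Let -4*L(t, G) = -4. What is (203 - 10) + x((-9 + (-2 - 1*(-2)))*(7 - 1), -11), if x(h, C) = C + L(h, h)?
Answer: 183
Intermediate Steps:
L(t, G) = 1 (L(t, G) = -1/4*(-4) = 1)
x(h, C) = 1 + C (x(h, C) = C + 1 = 1 + C)
(203 - 10) + x((-9 + (-2 - 1*(-2)))*(7 - 1), -11) = (203 - 10) + (1 - 11) = 193 - 10 = 183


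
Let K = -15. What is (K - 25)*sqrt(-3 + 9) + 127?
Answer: 127 - 40*sqrt(6) ≈ 29.020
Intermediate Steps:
(K - 25)*sqrt(-3 + 9) + 127 = (-15 - 25)*sqrt(-3 + 9) + 127 = -40*sqrt(6) + 127 = 127 - 40*sqrt(6)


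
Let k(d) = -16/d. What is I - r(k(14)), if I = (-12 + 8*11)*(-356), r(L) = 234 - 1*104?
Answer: -27186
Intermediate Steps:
r(L) = 130 (r(L) = 234 - 104 = 130)
I = -27056 (I = (-12 + 88)*(-356) = 76*(-356) = -27056)
I - r(k(14)) = -27056 - 1*130 = -27056 - 130 = -27186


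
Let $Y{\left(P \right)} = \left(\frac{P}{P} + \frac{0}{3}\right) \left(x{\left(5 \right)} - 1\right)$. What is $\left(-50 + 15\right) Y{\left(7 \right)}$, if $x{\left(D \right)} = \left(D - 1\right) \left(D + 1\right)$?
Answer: $-805$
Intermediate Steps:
$x{\left(D \right)} = \left(1 + D\right) \left(-1 + D\right)$ ($x{\left(D \right)} = \left(-1 + D\right) \left(1 + D\right) = \left(1 + D\right) \left(-1 + D\right)$)
$Y{\left(P \right)} = 23$ ($Y{\left(P \right)} = \left(\frac{P}{P} + \frac{0}{3}\right) \left(\left(-1 + 5^{2}\right) - 1\right) = \left(1 + 0 \cdot \frac{1}{3}\right) \left(\left(-1 + 25\right) - 1\right) = \left(1 + 0\right) \left(24 - 1\right) = 1 \cdot 23 = 23$)
$\left(-50 + 15\right) Y{\left(7 \right)} = \left(-50 + 15\right) 23 = \left(-35\right) 23 = -805$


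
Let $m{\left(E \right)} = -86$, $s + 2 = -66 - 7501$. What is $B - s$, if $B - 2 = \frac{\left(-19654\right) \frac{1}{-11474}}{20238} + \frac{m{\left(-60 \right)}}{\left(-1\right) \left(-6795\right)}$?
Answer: $\frac{1991008769194073}{262978744590} \approx 7571.0$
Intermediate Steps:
$s = -7569$ ($s = -2 - 7567 = -7569$)
$B = \frac{522651392363}{262978744590}$ ($B = 2 - \left(\frac{86}{6795} - \frac{\left(-19654\right) \frac{1}{-11474}}{20238}\right) = 2 - \left(\frac{86}{6795} - \left(-19654\right) \left(- \frac{1}{11474}\right) \frac{1}{20238}\right) = 2 + \left(\frac{9827}{5737} \cdot \frac{1}{20238} - \frac{86}{6795}\right) = 2 + \left(\frac{9827}{116105406} - \frac{86}{6795}\right) = 2 - \frac{3306096817}{262978744590} = \frac{522651392363}{262978744590} \approx 1.9874$)
$B - s = \frac{522651392363}{262978744590} - -7569 = \frac{522651392363}{262978744590} + 7569 = \frac{1991008769194073}{262978744590}$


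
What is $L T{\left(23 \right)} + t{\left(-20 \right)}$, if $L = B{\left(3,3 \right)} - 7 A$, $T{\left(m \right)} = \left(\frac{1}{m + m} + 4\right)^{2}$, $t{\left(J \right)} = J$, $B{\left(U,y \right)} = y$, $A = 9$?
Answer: $- \frac{523955}{529} \approx -990.46$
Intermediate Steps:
$T{\left(m \right)} = \left(4 + \frac{1}{2 m}\right)^{2}$ ($T{\left(m \right)} = \left(\frac{1}{2 m} + 4\right)^{2} = \left(4 + \frac{1}{2 m}\right)^{2}$)
$L = -60$ ($L = 3 - 63 = -60$)
$L T{\left(23 \right)} + t{\left(-20 \right)} = - 60 \frac{\left(1 + 8 \cdot 23\right)^{2}}{4 \cdot 529} - 20 = - 60 \cdot \frac{1}{4} \cdot \frac{1}{529} \left(1 + 184\right)^{2} - 20 = - 60 \cdot \frac{1}{4} \cdot \frac{1}{529} \cdot 185^{2} - 20 = - 60 \cdot \frac{1}{4} \cdot \frac{1}{529} \cdot 34225 - 20 = \left(-60\right) \frac{34225}{2116} - 20 = - \frac{513375}{529} - 20 = - \frac{523955}{529}$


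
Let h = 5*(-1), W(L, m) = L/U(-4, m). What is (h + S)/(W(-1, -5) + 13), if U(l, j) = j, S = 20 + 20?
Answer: 175/66 ≈ 2.6515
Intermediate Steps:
S = 40
W(L, m) = L/m
h = -5
(h + S)/(W(-1, -5) + 13) = (-5 + 40)/(-1/(-5) + 13) = 35/(-1*(-1/5) + 13) = 35/(1/5 + 13) = 35/(66/5) = (5/66)*35 = 175/66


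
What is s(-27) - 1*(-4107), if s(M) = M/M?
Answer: 4108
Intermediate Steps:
s(M) = 1
s(-27) - 1*(-4107) = 1 - 1*(-4107) = 1 + 4107 = 4108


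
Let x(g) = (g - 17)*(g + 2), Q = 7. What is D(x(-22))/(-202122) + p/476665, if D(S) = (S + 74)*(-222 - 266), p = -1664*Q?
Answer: 14021198216/6881748795 ≈ 2.0374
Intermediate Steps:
x(g) = (-17 + g)*(2 + g)
p = -11648 (p = -1664*7 = -11648)
D(S) = -36112 - 488*S (D(S) = (74 + S)*(-488) = -36112 - 488*S)
D(x(-22))/(-202122) + p/476665 = (-36112 - 488*(-34 + (-22)² - 15*(-22)))/(-202122) - 11648/476665 = (-36112 - 488*(-34 + 484 + 330))*(-1/202122) - 11648*1/476665 = (-36112 - 488*780)*(-1/202122) - 1664/68095 = (-36112 - 380640)*(-1/202122) - 1664/68095 = -416752*(-1/202122) - 1664/68095 = 208376/101061 - 1664/68095 = 14021198216/6881748795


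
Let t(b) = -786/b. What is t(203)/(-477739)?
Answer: 786/96981017 ≈ 8.1047e-6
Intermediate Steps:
t(203)/(-477739) = -786/203/(-477739) = -786*1/203*(-1/477739) = -786/203*(-1/477739) = 786/96981017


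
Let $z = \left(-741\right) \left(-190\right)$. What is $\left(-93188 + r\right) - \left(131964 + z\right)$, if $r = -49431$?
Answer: $-415373$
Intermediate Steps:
$z = 140790$
$\left(-93188 + r\right) - \left(131964 + z\right) = \left(-93188 - 49431\right) - 272754 = -142619 - 272754 = -415373$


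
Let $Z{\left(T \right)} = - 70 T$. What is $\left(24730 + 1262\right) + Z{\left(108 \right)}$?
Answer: $18432$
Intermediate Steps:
$\left(24730 + 1262\right) + Z{\left(108 \right)} = \left(24730 + 1262\right) - 7560 = 25992 - 7560 = 18432$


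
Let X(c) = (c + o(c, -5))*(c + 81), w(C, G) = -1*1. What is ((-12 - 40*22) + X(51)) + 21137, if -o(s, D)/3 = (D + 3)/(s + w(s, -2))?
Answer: 674821/25 ≈ 26993.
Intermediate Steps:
w(C, G) = -1
o(s, D) = -3*(3 + D)/(-1 + s) (o(s, D) = -3*(D + 3)/(s - 1) = -3*(3 + D)/(-1 + s))
X(c) = (81 + c)*(c + 6/(-1 + c)) (X(c) = (c + 3*(-3 - 1*(-5))/(-1 + c))*(c + 81) = (c + 3*(-3 + 5)/(-1 + c))*(81 + c) = (c + 3*2/(-1 + c))*(81 + c) = (c + 6/(-1 + c))*(81 + c) = (81 + c)*(c + 6/(-1 + c)))
((-12 - 40*22) + X(51)) + 21137 = ((-12 - 40*22) + (486 + 6*51 + 51*(-1 + 51)*(81 + 51))/(-1 + 51)) + 21137 = ((-12 - 880) + (486 + 306 + 51*50*132)/50) + 21137 = (-892 + (486 + 306 + 336600)/50) + 21137 = (-892 + (1/50)*337392) + 21137 = (-892 + 168696/25) + 21137 = 146396/25 + 21137 = 674821/25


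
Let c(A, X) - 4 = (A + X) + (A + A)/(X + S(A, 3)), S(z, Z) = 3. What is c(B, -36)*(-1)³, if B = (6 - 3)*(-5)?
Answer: 507/11 ≈ 46.091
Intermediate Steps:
B = -15 (B = 3*(-5) = -15)
c(A, X) = 4 + A + X + 2*A/(3 + X) (c(A, X) = 4 + ((A + X) + (A + A)/(X + 3)) = 4 + ((A + X) + (2*A)/(3 + X)) = 4 + ((A + X) + 2*A/(3 + X)) = 4 + (A + X + 2*A/(3 + X)) = 4 + A + X + 2*A/(3 + X))
c(B, -36)*(-1)³ = ((12 + (-36)² + 5*(-15) + 7*(-36) - 15*(-36))/(3 - 36))*(-1)³ = ((12 + 1296 - 75 - 252 + 540)/(-33))*(-1) = -1/33*1521*(-1) = -507/11*(-1) = 507/11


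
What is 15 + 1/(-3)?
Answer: 44/3 ≈ 14.667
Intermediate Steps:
15 + 1/(-3) = 15 - ⅓*1 = 15 - ⅓ = 44/3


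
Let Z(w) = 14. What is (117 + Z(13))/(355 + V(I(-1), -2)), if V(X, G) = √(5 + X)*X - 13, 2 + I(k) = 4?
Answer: 22401/58468 - 131*√7/58468 ≈ 0.37720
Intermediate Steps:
I(k) = 2 (I(k) = -2 + 4 = 2)
V(X, G) = -13 + X*√(5 + X) (V(X, G) = X*√(5 + X) - 13 = -13 + X*√(5 + X))
(117 + Z(13))/(355 + V(I(-1), -2)) = (117 + 14)/(355 + (-13 + 2*√(5 + 2))) = 131/(355 + (-13 + 2*√7)) = 131/(342 + 2*√7)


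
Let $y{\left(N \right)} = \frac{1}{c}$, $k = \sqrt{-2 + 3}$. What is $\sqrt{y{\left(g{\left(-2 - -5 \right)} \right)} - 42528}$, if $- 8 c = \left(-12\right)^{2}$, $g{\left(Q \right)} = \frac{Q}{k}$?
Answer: $\frac{i \sqrt{1531010}}{6} \approx 206.22 i$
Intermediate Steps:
$k = 1$ ($k = \sqrt{1} = 1$)
$g{\left(Q \right)} = Q$ ($g{\left(Q \right)} = \frac{Q}{1} = Q 1 = Q$)
$c = -18$ ($c = - \frac{\left(-12\right)^{2}}{8} = \left(- \frac{1}{8}\right) 144 = -18$)
$y{\left(N \right)} = - \frac{1}{18}$ ($y{\left(N \right)} = \frac{1}{-18} = - \frac{1}{18}$)
$\sqrt{y{\left(g{\left(-2 - -5 \right)} \right)} - 42528} = \sqrt{- \frac{1}{18} - 42528} = \sqrt{- \frac{765505}{18}} = \frac{i \sqrt{1531010}}{6}$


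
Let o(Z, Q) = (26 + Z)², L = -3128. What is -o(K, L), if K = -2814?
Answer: -7772944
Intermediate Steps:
-o(K, L) = -(26 - 2814)² = -1*(-2788)² = -1*7772944 = -7772944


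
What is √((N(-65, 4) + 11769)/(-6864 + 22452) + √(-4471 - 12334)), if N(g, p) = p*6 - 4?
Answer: √(5104637 + 6749604*I*√16805)/2598 ≈ 8.0744 + 8.0275*I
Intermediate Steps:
N(g, p) = -4 + 6*p (N(g, p) = 6*p - 4 = -4 + 6*p)
√((N(-65, 4) + 11769)/(-6864 + 22452) + √(-4471 - 12334)) = √(((-4 + 6*4) + 11769)/(-6864 + 22452) + √(-4471 - 12334)) = √(((-4 + 24) + 11769)/15588 + √(-16805)) = √((20 + 11769)*(1/15588) + I*√16805) = √(11789*(1/15588) + I*√16805) = √(11789/15588 + I*√16805)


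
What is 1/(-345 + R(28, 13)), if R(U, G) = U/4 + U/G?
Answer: -13/4366 ≈ -0.0029776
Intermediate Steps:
R(U, G) = U/4 + U/G (R(U, G) = U*(1/4) + U/G = U/4 + U/G)
1/(-345 + R(28, 13)) = 1/(-345 + ((1/4)*28 + 28/13)) = 1/(-345 + (7 + 28*(1/13))) = 1/(-345 + (7 + 28/13)) = 1/(-345 + 119/13) = 1/(-4366/13) = -13/4366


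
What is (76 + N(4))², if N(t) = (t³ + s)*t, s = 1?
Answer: 112896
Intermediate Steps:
N(t) = t*(1 + t³) (N(t) = (t³ + 1)*t = (1 + t³)*t = t*(1 + t³))
(76 + N(4))² = (76 + (4 + 4⁴))² = (76 + (4 + 256))² = (76 + 260)² = 336² = 112896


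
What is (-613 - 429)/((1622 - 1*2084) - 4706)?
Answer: 521/2584 ≈ 0.20163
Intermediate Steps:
(-613 - 429)/((1622 - 1*2084) - 4706) = -1042/((1622 - 2084) - 4706) = -1042/(-462 - 4706) = -1042/(-5168) = -1042*(-1/5168) = 521/2584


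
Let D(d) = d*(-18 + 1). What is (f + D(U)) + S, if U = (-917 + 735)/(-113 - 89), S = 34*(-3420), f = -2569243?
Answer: -271239370/101 ≈ -2.6855e+6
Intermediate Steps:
S = -116280
U = 91/101 (U = -182/(-202) = -182*(-1/202) = 91/101 ≈ 0.90099)
D(d) = -17*d (D(d) = d*(-17) = -17*d)
(f + D(U)) + S = (-2569243 - 17*91/101) - 116280 = (-2569243 - 1547/101) - 116280 = -259495090/101 - 116280 = -271239370/101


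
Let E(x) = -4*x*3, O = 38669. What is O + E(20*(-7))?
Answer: 40349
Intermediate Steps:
E(x) = -12*x
O + E(20*(-7)) = 38669 - 240*(-7) = 38669 - 12*(-140) = 38669 + 1680 = 40349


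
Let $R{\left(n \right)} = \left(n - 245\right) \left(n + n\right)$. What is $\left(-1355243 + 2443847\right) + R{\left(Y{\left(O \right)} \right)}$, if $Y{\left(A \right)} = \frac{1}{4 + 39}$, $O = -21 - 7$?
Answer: $\frac{2012807728}{1849} \approx 1.0886 \cdot 10^{6}$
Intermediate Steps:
$O = -28$ ($O = -21 - 7 = -28$)
$Y{\left(A \right)} = \frac{1}{43}$
$R{\left(n \right)} = 2 n \left(-245 + n\right)$ ($R{\left(n \right)} = \left(-245 + n\right) 2 n = 2 n \left(-245 + n\right)$)
$\left(-1355243 + 2443847\right) + R{\left(Y{\left(O \right)} \right)} = \left(-1355243 + 2443847\right) + 2 \cdot \frac{1}{43} \left(-245 + \frac{1}{43}\right) = 1088604 + 2 \cdot \frac{1}{43} \left(- \frac{10534}{43}\right) = 1088604 - \frac{21068}{1849} = \frac{2012807728}{1849}$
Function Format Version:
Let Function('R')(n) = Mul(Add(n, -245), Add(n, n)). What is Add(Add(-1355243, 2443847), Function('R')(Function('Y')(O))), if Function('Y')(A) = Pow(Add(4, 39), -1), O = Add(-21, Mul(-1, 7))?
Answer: Rational(2012807728, 1849) ≈ 1.0886e+6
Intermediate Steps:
O = -28 (O = Add(-21, -7) = -28)
Function('Y')(A) = Rational(1, 43) (Function('Y')(A) = Pow(43, -1) = Rational(1, 43))
Function('R')(n) = Mul(2, n, Add(-245, n)) (Function('R')(n) = Mul(Add(-245, n), Mul(2, n)) = Mul(2, n, Add(-245, n)))
Add(Add(-1355243, 2443847), Function('R')(Function('Y')(O))) = Add(Add(-1355243, 2443847), Mul(2, Rational(1, 43), Add(-245, Rational(1, 43)))) = Add(1088604, Mul(2, Rational(1, 43), Rational(-10534, 43))) = Add(1088604, Rational(-21068, 1849)) = Rational(2012807728, 1849)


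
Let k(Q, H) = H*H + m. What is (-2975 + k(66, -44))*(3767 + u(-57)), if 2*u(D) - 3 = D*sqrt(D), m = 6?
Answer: -7785721/2 + 58881*I*sqrt(57)/2 ≈ -3.8929e+6 + 2.2227e+5*I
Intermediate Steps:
k(Q, H) = 6 + H**2 (k(Q, H) = H*H + 6 = H**2 + 6 = 6 + H**2)
u(D) = 3/2 + D**(3/2)/2 (u(D) = 3/2 + (D*sqrt(D))/2 = 3/2 + D**(3/2)/2)
(-2975 + k(66, -44))*(3767 + u(-57)) = (-2975 + (6 + (-44)**2))*(3767 + (3/2 + (-57)**(3/2)/2)) = (-2975 + (6 + 1936))*(3767 + (3/2 + (-57*I*sqrt(57))/2)) = (-2975 + 1942)*(3767 + (3/2 - 57*I*sqrt(57)/2)) = -1033*(7537/2 - 57*I*sqrt(57)/2) = -7785721/2 + 58881*I*sqrt(57)/2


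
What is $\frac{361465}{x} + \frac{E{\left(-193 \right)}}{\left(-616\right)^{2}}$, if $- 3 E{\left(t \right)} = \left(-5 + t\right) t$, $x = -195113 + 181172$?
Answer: $- \frac{6242620159}{240454368} \approx -25.962$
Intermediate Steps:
$x = -13941$
$E{\left(t \right)} = - \frac{t \left(-5 + t\right)}{3}$ ($E{\left(t \right)} = - \frac{\left(-5 + t\right) t}{3} = - \frac{t \left(-5 + t\right)}{3}$)
$\frac{361465}{x} + \frac{E{\left(-193 \right)}}{\left(-616\right)^{2}} = \frac{361465}{-13941} + \frac{\frac{1}{3} \left(-193\right) \left(5 - -193\right)}{\left(-616\right)^{2}} = 361465 \left(- \frac{1}{13941}\right) + \frac{\frac{1}{3} \left(-193\right) \left(5 + 193\right)}{379456} = - \frac{361465}{13941} + \frac{1}{3} \left(-193\right) 198 \cdot \frac{1}{379456} = - \frac{361465}{13941} - \frac{579}{17248} = - \frac{6242620159}{240454368}$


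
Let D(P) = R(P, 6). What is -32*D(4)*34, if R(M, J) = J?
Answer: -6528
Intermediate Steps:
D(P) = 6
-32*D(4)*34 = -32*6*34 = -192*34 = -6528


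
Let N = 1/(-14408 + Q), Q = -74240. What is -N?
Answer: 1/88648 ≈ 1.1281e-5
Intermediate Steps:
N = -1/88648 (N = 1/(-14408 - 74240) = 1/(-88648) = -1/88648 ≈ -1.1281e-5)
-N = -1*(-1/88648) = 1/88648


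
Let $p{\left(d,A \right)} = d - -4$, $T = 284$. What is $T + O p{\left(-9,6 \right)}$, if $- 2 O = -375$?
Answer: $- \frac{1307}{2} \approx -653.5$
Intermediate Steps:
$O = \frac{375}{2}$ ($O = \left(- \frac{1}{2}\right) \left(-375\right) = \frac{375}{2} \approx 187.5$)
$p{\left(d,A \right)} = 4 + d$ ($p{\left(d,A \right)} = d + 4 = 4 + d$)
$T + O p{\left(-9,6 \right)} = 284 + \frac{375 \left(4 - 9\right)}{2} = 284 + \frac{375}{2} \left(-5\right) = 284 - \frac{1875}{2} = - \frac{1307}{2}$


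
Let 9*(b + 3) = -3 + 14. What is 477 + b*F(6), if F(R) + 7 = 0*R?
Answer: 4405/9 ≈ 489.44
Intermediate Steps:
b = -16/9 (b = -3 + (-3 + 14)/9 = -3 + (⅑)*11 = -3 + 11/9 = -16/9 ≈ -1.7778)
F(R) = -7 (F(R) = -7 + 0*R = -7 + 0 = -7)
477 + b*F(6) = 477 - 16/9*(-7) = 477 + 112/9 = 4405/9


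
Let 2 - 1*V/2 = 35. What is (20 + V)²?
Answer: 2116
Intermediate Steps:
V = -66 (V = 4 - 2*35 = 4 - 70 = -66)
(20 + V)² = (20 - 66)² = (-46)² = 2116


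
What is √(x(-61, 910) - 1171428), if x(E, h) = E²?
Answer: I*√1167707 ≈ 1080.6*I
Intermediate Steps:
√(x(-61, 910) - 1171428) = √((-61)² - 1171428) = √(3721 - 1171428) = √(-1167707) = I*√1167707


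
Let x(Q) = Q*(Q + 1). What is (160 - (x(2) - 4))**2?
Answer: 24964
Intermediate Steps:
x(Q) = Q*(1 + Q)
(160 - (x(2) - 4))**2 = (160 - (2*(1 + 2) - 4))**2 = (160 - (2*3 - 4))**2 = (160 - (6 - 4))**2 = (160 - 1*2)**2 = (160 - 2)**2 = 158**2 = 24964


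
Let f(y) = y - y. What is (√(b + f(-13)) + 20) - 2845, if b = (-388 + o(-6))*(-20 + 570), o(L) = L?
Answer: -2825 + 10*I*√2167 ≈ -2825.0 + 465.51*I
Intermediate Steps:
f(y) = 0
b = -216700 (b = (-388 - 6)*(-20 + 570) = -394*550 = -216700)
(√(b + f(-13)) + 20) - 2845 = (√(-216700 + 0) + 20) - 2845 = (√(-216700) + 20) - 2845 = (10*I*√2167 + 20) - 2845 = (20 + 10*I*√2167) - 2845 = -2825 + 10*I*√2167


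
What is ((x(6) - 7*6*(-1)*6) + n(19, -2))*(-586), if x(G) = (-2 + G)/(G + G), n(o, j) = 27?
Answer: -491068/3 ≈ -1.6369e+5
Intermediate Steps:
x(G) = (-2 + G)/(2*G) (x(G) = (-2 + G)/((2*G)) = (-2 + G)*(1/(2*G)) = (-2 + G)/(2*G))
((x(6) - 7*6*(-1)*6) + n(19, -2))*(-586) = (((½)*(-2 + 6)/6 - 7*6*(-1)*6) + 27)*(-586) = (((½)*(⅙)*4 - (-42)*6) + 27)*(-586) = ((⅓ - 7*(-36)) + 27)*(-586) = ((⅓ + 252) + 27)*(-586) = (757/3 + 27)*(-586) = (838/3)*(-586) = -491068/3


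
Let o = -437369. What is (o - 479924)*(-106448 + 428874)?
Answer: -295759112818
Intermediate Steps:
(o - 479924)*(-106448 + 428874) = (-437369 - 479924)*(-106448 + 428874) = -917293*322426 = -295759112818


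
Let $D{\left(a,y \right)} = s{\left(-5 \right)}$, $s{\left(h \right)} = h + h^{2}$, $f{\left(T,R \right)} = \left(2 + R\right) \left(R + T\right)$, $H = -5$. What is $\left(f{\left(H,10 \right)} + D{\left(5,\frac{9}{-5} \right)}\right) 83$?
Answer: $6640$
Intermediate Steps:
$D{\left(a,y \right)} = 20$ ($D{\left(a,y \right)} = - 5 \left(1 - 5\right) = \left(-5\right) \left(-4\right) = 20$)
$\left(f{\left(H,10 \right)} + D{\left(5,\frac{9}{-5} \right)}\right) 83 = \left(\left(10^{2} + 2 \cdot 10 + 2 \left(-5\right) + 10 \left(-5\right)\right) + 20\right) 83 = \left(\left(100 + 20 - 10 - 50\right) + 20\right) 83 = \left(60 + 20\right) 83 = 80 \cdot 83 = 6640$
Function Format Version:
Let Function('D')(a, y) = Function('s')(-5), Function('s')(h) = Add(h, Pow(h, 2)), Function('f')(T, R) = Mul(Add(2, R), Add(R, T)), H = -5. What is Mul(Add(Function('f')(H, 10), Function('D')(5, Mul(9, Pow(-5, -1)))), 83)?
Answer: 6640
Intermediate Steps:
Function('D')(a, y) = 20 (Function('D')(a, y) = Mul(-5, Add(1, -5)) = Mul(-5, -4) = 20)
Mul(Add(Function('f')(H, 10), Function('D')(5, Mul(9, Pow(-5, -1)))), 83) = Mul(Add(Add(Pow(10, 2), Mul(2, 10), Mul(2, -5), Mul(10, -5)), 20), 83) = Mul(Add(Add(100, 20, -10, -50), 20), 83) = Mul(Add(60, 20), 83) = Mul(80, 83) = 6640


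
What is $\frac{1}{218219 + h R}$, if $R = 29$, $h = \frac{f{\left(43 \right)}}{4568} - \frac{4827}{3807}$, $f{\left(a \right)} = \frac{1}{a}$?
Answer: $\frac{249262056}{54384551294801} \approx 4.5833 \cdot 10^{-6}$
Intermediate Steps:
$h = - \frac{316044947}{249262056}$ ($h = \frac{1}{43 \cdot 4568} - \frac{4827}{3807} = \frac{1}{43} \cdot \frac{1}{4568} - \frac{1609}{1269} = \frac{1}{196424} - \frac{1609}{1269} = - \frac{316044947}{249262056} \approx -1.2679$)
$\frac{1}{218219 + h R} = \frac{1}{218219 - \frac{9165303463}{249262056}} = \frac{1}{\frac{54384551294801}{249262056}} = \frac{249262056}{54384551294801}$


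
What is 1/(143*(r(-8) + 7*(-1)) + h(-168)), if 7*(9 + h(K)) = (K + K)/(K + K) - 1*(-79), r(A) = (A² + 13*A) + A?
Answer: -7/55038 ≈ -0.00012718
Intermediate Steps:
r(A) = A² + 14*A
h(K) = 17/7 (h(K) = -9 + ((K + K)/(K + K) - 1*(-79))/7 = -9 + ((2*K)/((2*K)) + 79)/7 = -9 + ((2*K)*(1/(2*K)) + 79)/7 = -9 + (1 + 79)/7 = -9 + (⅐)*80 = -9 + 80/7 = 17/7)
1/(143*(r(-8) + 7*(-1)) + h(-168)) = 1/(143*(-8*(14 - 8) + 7*(-1)) + 17/7) = 1/(143*(-8*6 - 7) + 17/7) = 1/(143*(-48 - 7) + 17/7) = 1/(143*(-55) + 17/7) = 1/(-7865 + 17/7) = 1/(-55038/7) = -7/55038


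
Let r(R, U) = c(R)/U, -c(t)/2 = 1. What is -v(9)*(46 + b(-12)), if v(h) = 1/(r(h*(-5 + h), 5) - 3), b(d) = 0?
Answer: 230/17 ≈ 13.529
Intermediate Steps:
c(t) = -2 (c(t) = -2*1 = -2)
r(R, U) = -2/U
v(h) = -5/17 (v(h) = 1/(-2/5 - 3) = 1/(-17/5) = -5/17)
-v(9)*(46 + b(-12)) = -(-5)*(46 + 0)/17 = -(-5)*46/17 = -1*(-230/17) = 230/17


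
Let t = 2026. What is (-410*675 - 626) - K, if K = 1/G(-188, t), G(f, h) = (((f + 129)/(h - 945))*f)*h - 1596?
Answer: -122441532951/441428 ≈ -2.7738e+5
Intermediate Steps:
G(f, h) = -1596 + f*h*(129 + f)/(-945 + h) (G(f, h) = (((129 + f)/(-945 + h))*f)*h - 1596 = (f*(129 + f)/(-945 + h))*h - 1596 = f*h*(129 + f)/(-945 + h) - 1596 = -1596 + f*h*(129 + f)/(-945 + h))
K = 23/441428 (K = 1/((1508220 - 1596*2026 + 2026*(-188)**2 + 129*(-188)*2026)/(-945 + 2026)) = 1/((1508220 - 3233496 + 2026*35344 - 49134552)/1081) = 1/((1508220 - 3233496 + 71606944 - 49134552)/1081) = 1/((1/1081)*20747116) = 1/(441428/23) = 23/441428 ≈ 5.2104e-5)
(-410*675 - 626) - K = (-410*675 - 626) - 1*23/441428 = (-276750 - 626) - 23/441428 = -277376 - 23/441428 = -122441532951/441428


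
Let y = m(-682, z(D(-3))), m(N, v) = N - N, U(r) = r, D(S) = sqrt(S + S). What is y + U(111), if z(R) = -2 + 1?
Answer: 111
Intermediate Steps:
D(S) = sqrt(2)*sqrt(S) (D(S) = sqrt(2*S) = sqrt(2)*sqrt(S))
z(R) = -1
m(N, v) = 0
y = 0
y + U(111) = 0 + 111 = 111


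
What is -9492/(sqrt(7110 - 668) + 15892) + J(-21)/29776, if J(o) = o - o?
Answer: -25141144/42091537 + 1582*sqrt(6442)/42091537 ≈ -0.59428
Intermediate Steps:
J(o) = 0
-9492/(sqrt(7110 - 668) + 15892) + J(-21)/29776 = -9492/(sqrt(7110 - 668) + 15892) + 0/29776 = -9492/(sqrt(6442) + 15892) + 0*(1/29776) = -9492/(15892 + sqrt(6442)) + 0 = -9492/(15892 + sqrt(6442))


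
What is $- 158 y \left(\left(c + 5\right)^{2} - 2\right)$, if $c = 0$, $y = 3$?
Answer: $-10902$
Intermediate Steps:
$- 158 y \left(\left(c + 5\right)^{2} - 2\right) = - 158 \cdot 3 \left(\left(0 + 5\right)^{2} - 2\right) = - 158 \cdot 3 \left(5^{2} - 2\right) = - 158 \cdot 3 \left(25 - 2\right) = - 158 \cdot 3 \cdot 23 = \left(-158\right) 69 = -10902$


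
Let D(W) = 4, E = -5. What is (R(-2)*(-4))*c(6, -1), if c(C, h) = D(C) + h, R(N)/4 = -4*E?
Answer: -960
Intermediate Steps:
R(N) = 80 (R(N) = 4*(-4*(-5)) = 4*20 = 80)
c(C, h) = 4 + h
(R(-2)*(-4))*c(6, -1) = (80*(-4))*(4 - 1) = -320*3 = -960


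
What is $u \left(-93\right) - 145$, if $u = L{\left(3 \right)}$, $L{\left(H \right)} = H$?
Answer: $-424$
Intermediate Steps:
$u = 3$
$u \left(-93\right) - 145 = 3 \left(-93\right) - 145 = -279 - 145 = -424$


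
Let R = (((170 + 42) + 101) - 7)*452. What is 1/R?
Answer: 1/138312 ≈ 7.2300e-6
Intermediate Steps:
R = 138312 (R = ((212 + 101) - 7)*452 = (313 - 7)*452 = 306*452 = 138312)
1/R = 1/138312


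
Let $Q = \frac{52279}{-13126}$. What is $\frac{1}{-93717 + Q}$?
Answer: $- \frac{13126}{1230181621} \approx -1.067 \cdot 10^{-5}$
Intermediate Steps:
$Q = - \frac{52279}{13126}$ ($Q = 52279 \left(- \frac{1}{13126}\right) = - \frac{52279}{13126} \approx -3.9829$)
$\frac{1}{-93717 + Q} = \frac{1}{-93717 - \frac{52279}{13126}} = \frac{1}{- \frac{1230181621}{13126}} = - \frac{13126}{1230181621}$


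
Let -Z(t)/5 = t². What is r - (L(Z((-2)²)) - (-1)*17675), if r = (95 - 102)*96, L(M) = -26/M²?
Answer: -58710387/3200 ≈ -18347.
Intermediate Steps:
Z(t) = -5*t²
L(M) = -26/M²
r = -672 (r = -7*96 = -672)
r - (L(Z((-2)²)) - (-1)*17675) = -672 - (-26/(-5*((-2)²)²)² - (-1)*17675) = -672 - (-26/(-5*4²)² - 1*(-17675)) = -672 - (-26/(-5*16)² + 17675) = -672 - (-26/(-80)² + 17675) = -672 - (-26*1/6400 + 17675) = -672 - (-13/3200 + 17675) = -672 - 1*56559987/3200 = -672 - 56559987/3200 = -58710387/3200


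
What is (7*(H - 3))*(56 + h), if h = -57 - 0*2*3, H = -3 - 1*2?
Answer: 56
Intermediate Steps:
H = -5 (H = -3 - 2 = -5)
h = -57 (h = -57 - 0*3 = -57 - 1*0 = -57 + 0 = -57)
(7*(H - 3))*(56 + h) = (7*(-5 - 3))*(56 - 57) = (7*(-8))*(-1) = -56*(-1) = 56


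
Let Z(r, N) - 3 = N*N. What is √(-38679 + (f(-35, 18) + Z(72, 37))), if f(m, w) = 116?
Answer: 7*I*√759 ≈ 192.85*I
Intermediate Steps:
Z(r, N) = 3 + N² (Z(r, N) = 3 + N*N = 3 + N²)
√(-38679 + (f(-35, 18) + Z(72, 37))) = √(-38679 + (116 + (3 + 37²))) = √(-38679 + (116 + (3 + 1369))) = √(-38679 + (116 + 1372)) = √(-38679 + 1488) = √(-37191) = 7*I*√759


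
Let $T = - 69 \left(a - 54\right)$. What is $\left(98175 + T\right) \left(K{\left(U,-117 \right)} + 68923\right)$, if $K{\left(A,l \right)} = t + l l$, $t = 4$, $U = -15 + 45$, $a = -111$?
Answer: $9051408960$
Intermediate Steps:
$U = 30$
$T = 11385$ ($T = - 69 \left(-111 - 54\right) = \left(-69\right) \left(-165\right) = 11385$)
$K{\left(A,l \right)} = 4 + l^{2}$ ($K{\left(A,l \right)} = 4 + l l = 4 + l^{2}$)
$\left(98175 + T\right) \left(K{\left(U,-117 \right)} + 68923\right) = \left(98175 + 11385\right) \left(\left(4 + \left(-117\right)^{2}\right) + 68923\right) = 109560 \left(\left(4 + 13689\right) + 68923\right) = 109560 \left(13693 + 68923\right) = 109560 \cdot 82616 = 9051408960$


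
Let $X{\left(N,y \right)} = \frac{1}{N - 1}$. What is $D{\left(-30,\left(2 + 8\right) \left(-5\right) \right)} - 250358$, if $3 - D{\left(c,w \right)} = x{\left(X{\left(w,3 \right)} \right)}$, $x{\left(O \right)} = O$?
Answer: $- \frac{12768104}{51} \approx -2.5036 \cdot 10^{5}$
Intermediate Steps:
$X{\left(N,y \right)} = \frac{1}{-1 + N}$
$D{\left(c,w \right)} = 3 - \frac{1}{-1 + w}$
$D{\left(-30,\left(2 + 8\right) \left(-5\right) \right)} - 250358 = \frac{-4 + 3 \left(2 + 8\right) \left(-5\right)}{-1 + \left(2 + 8\right) \left(-5\right)} - 250358 = \frac{-4 + 3 \cdot 10 \left(-5\right)}{-1 + 10 \left(-5\right)} - 250358 = \frac{-4 + 3 \left(-50\right)}{-1 - 50} - 250358 = \frac{-4 - 150}{-51} - 250358 = \left(- \frac{1}{51}\right) \left(-154\right) - 250358 = \frac{154}{51} - 250358 = - \frac{12768104}{51}$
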